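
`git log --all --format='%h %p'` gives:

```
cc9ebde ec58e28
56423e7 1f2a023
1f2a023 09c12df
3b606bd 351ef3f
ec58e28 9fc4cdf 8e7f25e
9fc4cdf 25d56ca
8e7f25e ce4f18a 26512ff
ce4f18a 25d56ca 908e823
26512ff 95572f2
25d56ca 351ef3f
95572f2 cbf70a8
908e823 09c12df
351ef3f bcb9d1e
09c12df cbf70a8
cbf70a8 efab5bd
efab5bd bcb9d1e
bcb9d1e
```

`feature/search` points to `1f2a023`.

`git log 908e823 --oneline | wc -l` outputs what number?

5

Walking parent pointers from 908e823: reachable set = {09c12df, 908e823, bcb9d1e, cbf70a8, efab5bd}.
That is 5 commits.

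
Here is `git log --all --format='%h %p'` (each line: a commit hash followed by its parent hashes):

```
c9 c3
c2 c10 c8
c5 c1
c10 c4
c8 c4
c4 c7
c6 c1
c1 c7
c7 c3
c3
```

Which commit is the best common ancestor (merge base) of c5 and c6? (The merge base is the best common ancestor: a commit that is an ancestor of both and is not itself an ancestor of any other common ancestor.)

Ancestors of c5: {c1, c3, c5, c7}.
Ancestors of c6: {c1, c3, c6, c7}.
Common ancestors: {c1, c3, c7}.
Among these, c1 is not an ancestor of any other common ancestor — it is the merge base.

c1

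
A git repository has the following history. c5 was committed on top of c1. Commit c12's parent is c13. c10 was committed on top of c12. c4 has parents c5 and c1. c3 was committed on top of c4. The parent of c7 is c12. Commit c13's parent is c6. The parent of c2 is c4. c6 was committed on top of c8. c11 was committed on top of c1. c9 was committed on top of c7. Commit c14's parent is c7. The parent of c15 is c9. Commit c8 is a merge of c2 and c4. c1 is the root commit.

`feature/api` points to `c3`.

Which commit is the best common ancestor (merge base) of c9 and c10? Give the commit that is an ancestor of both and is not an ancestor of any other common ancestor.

Ancestors of c9: {c1, c12, c13, c2, c4, c5, c6, c7, c8, c9}.
Ancestors of c10: {c1, c10, c12, c13, c2, c4, c5, c6, c8}.
Common ancestors: {c1, c12, c13, c2, c4, c5, c6, c8}.
Among these, c12 is not an ancestor of any other common ancestor — it is the merge base.

c12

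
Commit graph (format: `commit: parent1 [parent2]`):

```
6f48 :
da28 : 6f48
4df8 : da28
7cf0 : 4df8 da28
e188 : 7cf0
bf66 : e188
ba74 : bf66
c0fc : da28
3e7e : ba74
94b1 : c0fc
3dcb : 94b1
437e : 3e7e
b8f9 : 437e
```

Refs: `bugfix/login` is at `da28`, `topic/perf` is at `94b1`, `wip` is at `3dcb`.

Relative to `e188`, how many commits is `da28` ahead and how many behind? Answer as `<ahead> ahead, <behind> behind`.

Reachable from da28: {6f48, da28}.
Reachable from e188: {4df8, 6f48, 7cf0, da28, e188}.
Only in da28's history (ahead): {} — 0.
Only in e188's history (behind): {4df8, 7cf0, e188} — 3.

0 ahead, 3 behind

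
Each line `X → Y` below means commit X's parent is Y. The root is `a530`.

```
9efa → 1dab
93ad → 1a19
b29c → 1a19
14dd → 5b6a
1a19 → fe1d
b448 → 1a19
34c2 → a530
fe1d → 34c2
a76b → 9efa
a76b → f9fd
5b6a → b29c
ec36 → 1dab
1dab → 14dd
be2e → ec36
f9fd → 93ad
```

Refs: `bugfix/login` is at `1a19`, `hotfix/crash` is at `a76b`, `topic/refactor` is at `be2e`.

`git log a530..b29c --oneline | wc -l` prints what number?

4

Reachable from b29c: {1a19, 34c2, a530, b29c, fe1d}.
Reachable from a530: {a530}.
In b29c's history but not a530's: {1a19, 34c2, b29c, fe1d} — 4 commits.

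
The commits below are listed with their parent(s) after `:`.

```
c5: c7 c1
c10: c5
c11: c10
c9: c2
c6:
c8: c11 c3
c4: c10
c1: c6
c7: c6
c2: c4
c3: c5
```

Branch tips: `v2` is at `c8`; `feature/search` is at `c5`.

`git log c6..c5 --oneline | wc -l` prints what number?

Reachable from c5: {c1, c5, c6, c7}.
Reachable from c6: {c6}.
In c5's history but not c6's: {c1, c5, c7} — 3 commits.

3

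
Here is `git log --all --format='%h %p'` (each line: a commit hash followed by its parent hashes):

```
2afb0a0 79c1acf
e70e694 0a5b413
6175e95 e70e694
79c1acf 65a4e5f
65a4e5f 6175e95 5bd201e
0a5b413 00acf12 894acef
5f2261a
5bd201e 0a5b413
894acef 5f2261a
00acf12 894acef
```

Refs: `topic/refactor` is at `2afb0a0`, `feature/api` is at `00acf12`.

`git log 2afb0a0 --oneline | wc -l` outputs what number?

Walking parent pointers from 2afb0a0: reachable set = {00acf12, 0a5b413, 2afb0a0, 5bd201e, 5f2261a, 6175e95, 65a4e5f, 79c1acf, 894acef, e70e694}.
That is 10 commits.

10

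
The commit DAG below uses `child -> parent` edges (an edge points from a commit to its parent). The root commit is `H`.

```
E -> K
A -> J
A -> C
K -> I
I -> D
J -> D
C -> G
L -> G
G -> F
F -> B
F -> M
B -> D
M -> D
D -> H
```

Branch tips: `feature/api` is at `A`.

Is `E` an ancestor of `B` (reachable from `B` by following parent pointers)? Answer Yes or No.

No

Ancestors of B: {B, D, H}.
E is not in that set, so it is not an ancestor of B.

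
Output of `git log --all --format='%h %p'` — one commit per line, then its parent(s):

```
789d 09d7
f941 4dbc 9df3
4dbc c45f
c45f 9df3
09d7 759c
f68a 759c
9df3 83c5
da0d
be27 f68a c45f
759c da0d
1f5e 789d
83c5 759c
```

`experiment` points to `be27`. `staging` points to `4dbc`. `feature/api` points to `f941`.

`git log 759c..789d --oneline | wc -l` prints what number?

2

Reachable from 789d: {09d7, 759c, 789d, da0d}.
Reachable from 759c: {759c, da0d}.
In 789d's history but not 759c's: {09d7, 789d} — 2 commits.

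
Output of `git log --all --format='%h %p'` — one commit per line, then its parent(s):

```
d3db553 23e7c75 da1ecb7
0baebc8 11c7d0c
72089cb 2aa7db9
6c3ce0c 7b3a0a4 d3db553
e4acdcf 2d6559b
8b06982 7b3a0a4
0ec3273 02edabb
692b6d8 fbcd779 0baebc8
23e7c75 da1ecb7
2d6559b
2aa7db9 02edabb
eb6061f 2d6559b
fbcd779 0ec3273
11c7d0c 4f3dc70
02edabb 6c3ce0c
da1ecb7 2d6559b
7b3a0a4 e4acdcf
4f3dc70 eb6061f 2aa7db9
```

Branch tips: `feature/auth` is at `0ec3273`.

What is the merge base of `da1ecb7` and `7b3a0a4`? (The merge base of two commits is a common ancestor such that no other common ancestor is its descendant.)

Ancestors of da1ecb7: {2d6559b, da1ecb7}.
Ancestors of 7b3a0a4: {2d6559b, 7b3a0a4, e4acdcf}.
Common ancestors: {2d6559b}.
The only common ancestor is 2d6559b, so it is the merge base.

2d6559b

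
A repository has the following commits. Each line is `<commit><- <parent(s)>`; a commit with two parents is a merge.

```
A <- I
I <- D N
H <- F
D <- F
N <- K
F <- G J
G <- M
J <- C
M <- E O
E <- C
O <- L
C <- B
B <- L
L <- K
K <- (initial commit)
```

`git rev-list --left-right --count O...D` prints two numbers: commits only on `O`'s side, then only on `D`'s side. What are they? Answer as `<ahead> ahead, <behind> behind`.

0 ahead, 8 behind

Reachable from O: {K, L, O}.
Reachable from D: {B, C, D, E, F, G, J, K, L, M, O}.
Only in O's history (ahead): {} — 0.
Only in D's history (behind): {B, C, D, E, F, G, J, M} — 8.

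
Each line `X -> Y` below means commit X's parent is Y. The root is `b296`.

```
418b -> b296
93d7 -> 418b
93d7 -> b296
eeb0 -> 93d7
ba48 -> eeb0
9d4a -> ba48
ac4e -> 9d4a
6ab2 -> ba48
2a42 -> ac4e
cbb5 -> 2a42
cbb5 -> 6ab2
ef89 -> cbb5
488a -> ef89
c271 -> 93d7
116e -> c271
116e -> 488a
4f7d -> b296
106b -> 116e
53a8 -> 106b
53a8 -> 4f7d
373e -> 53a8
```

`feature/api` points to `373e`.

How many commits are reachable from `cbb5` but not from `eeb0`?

6

Reachable from cbb5: {2a42, 418b, 6ab2, 93d7, 9d4a, ac4e, b296, ba48, cbb5, eeb0}.
Reachable from eeb0: {418b, 93d7, b296, eeb0}.
In cbb5's history but not eeb0's: {2a42, 6ab2, 9d4a, ac4e, ba48, cbb5} — 6 commits.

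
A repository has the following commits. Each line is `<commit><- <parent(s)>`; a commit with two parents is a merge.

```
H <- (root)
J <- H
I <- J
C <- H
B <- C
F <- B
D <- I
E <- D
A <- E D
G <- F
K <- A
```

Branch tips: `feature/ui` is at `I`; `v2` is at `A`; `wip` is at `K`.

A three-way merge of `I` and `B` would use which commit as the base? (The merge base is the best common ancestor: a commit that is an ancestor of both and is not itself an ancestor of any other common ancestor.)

H

Ancestors of I: {H, I, J}.
Ancestors of B: {B, C, H}.
Common ancestors: {H}.
The only common ancestor is H, so it is the merge base.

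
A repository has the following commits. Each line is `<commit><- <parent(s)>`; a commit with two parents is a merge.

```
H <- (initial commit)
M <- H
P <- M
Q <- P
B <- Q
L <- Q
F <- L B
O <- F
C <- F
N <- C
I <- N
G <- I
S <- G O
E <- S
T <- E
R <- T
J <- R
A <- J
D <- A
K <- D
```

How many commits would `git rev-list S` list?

Walking parent pointers from S: reachable set = {B, C, F, G, H, I, L, M, N, O, P, Q, S}.
That is 13 commits.

13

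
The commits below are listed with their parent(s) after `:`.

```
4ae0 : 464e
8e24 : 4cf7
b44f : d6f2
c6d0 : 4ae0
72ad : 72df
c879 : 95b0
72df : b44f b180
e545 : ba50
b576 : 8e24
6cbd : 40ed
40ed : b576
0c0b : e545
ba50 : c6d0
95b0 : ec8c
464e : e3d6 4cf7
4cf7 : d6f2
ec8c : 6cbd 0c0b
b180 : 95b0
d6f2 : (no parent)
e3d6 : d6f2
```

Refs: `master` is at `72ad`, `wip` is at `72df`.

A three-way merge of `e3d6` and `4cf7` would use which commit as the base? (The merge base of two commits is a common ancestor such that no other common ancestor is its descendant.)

Ancestors of e3d6: {d6f2, e3d6}.
Ancestors of 4cf7: {4cf7, d6f2}.
Common ancestors: {d6f2}.
The only common ancestor is d6f2, so it is the merge base.

d6f2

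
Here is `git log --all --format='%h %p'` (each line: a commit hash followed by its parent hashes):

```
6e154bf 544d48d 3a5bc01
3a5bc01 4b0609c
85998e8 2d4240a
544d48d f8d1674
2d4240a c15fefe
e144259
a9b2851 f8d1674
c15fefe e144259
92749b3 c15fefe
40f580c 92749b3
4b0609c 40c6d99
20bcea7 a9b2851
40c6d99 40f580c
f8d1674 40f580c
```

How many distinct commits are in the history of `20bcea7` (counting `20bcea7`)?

Walking parent pointers from 20bcea7: reachable set = {20bcea7, 40f580c, 92749b3, a9b2851, c15fefe, e144259, f8d1674}.
That is 7 commits.

7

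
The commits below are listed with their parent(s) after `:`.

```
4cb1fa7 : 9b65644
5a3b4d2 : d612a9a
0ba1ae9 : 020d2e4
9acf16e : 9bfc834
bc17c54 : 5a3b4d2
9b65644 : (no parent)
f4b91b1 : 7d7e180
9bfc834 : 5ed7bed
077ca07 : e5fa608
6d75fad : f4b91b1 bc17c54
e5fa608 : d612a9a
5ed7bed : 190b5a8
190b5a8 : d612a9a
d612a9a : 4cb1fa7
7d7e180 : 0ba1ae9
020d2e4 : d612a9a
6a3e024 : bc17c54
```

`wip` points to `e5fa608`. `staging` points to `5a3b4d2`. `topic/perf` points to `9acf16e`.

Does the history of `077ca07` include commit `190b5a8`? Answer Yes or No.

Ancestors of 077ca07: {077ca07, 4cb1fa7, 9b65644, d612a9a, e5fa608}.
190b5a8 is not in that set, so it is not an ancestor of 077ca07.

No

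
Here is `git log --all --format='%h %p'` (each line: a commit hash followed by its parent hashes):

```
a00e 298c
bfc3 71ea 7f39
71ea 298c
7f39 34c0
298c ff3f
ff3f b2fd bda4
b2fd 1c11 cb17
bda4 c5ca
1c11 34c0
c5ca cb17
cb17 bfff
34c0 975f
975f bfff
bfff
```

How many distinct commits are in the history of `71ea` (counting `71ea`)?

Walking parent pointers from 71ea: reachable set = {1c11, 298c, 34c0, 71ea, 975f, b2fd, bda4, bfff, c5ca, cb17, ff3f}.
That is 11 commits.

11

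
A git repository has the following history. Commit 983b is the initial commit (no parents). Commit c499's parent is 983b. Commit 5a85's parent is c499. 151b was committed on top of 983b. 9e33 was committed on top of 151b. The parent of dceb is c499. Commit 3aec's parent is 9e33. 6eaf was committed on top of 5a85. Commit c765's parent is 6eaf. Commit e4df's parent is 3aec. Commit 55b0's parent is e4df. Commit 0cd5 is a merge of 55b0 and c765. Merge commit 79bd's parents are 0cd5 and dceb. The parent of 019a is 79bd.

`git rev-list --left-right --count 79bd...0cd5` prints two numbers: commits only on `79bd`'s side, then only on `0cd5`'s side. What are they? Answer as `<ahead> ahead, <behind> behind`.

Reachable from 79bd: {0cd5, 151b, 3aec, 55b0, 5a85, 6eaf, 79bd, 983b, 9e33, c499, c765, dceb, e4df}.
Reachable from 0cd5: {0cd5, 151b, 3aec, 55b0, 5a85, 6eaf, 983b, 9e33, c499, c765, e4df}.
Only in 79bd's history (ahead): {79bd, dceb} — 2.
Only in 0cd5's history (behind): {} — 0.

2 ahead, 0 behind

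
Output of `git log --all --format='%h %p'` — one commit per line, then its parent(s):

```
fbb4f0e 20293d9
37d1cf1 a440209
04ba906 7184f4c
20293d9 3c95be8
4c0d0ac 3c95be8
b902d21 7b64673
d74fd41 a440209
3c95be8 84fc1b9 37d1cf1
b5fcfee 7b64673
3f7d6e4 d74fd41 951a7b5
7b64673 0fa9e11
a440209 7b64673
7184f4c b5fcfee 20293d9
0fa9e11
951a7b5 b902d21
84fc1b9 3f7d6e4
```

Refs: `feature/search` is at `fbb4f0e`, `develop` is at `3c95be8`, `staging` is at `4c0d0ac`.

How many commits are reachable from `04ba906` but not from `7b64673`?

12

Reachable from 04ba906: {04ba906, 0fa9e11, 20293d9, 37d1cf1, 3c95be8, 3f7d6e4, 7184f4c, 7b64673, 84fc1b9, 951a7b5, a440209, b5fcfee, b902d21, d74fd41}.
Reachable from 7b64673: {0fa9e11, 7b64673}.
In 04ba906's history but not 7b64673's: {04ba906, 20293d9, 37d1cf1, 3c95be8, 3f7d6e4, 7184f4c, 84fc1b9, 951a7b5, a440209, b5fcfee, b902d21, d74fd41} — 12 commits.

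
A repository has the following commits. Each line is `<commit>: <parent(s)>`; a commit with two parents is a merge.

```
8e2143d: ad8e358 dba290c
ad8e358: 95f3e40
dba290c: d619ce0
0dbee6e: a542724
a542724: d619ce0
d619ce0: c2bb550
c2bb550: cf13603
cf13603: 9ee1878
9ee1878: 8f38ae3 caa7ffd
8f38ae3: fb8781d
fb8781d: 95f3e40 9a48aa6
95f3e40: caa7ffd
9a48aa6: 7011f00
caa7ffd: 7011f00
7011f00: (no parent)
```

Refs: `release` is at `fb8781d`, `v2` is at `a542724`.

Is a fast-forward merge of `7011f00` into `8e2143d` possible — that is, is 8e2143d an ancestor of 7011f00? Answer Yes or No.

No

A fast-forward from 8e2143d to 7011f00 is possible iff 8e2143d is an ancestor of 7011f00.
Ancestors of 7011f00: {7011f00}.
8e2143d is not among them, so fast-forward is not possible.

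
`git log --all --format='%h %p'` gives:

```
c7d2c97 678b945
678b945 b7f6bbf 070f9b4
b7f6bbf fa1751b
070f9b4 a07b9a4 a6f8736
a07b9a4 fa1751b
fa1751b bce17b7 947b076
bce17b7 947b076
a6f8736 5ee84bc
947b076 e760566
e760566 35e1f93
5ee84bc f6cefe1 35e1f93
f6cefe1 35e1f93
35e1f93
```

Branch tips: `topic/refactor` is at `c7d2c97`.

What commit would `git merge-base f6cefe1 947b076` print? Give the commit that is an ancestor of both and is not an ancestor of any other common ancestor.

35e1f93

Ancestors of f6cefe1: {35e1f93, f6cefe1}.
Ancestors of 947b076: {35e1f93, 947b076, e760566}.
Common ancestors: {35e1f93}.
The only common ancestor is 35e1f93, so it is the merge base.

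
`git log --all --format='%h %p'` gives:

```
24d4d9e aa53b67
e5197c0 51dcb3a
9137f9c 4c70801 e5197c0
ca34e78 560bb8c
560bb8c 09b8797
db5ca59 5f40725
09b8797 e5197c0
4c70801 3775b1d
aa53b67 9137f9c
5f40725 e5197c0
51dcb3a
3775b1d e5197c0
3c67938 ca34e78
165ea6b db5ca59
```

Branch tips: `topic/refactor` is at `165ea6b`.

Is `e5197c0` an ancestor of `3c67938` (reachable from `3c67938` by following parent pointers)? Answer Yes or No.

Yes

Ancestors of 3c67938 (commits reachable by following parents): {09b8797, 3c67938, 51dcb3a, 560bb8c, ca34e78, e5197c0}.
e5197c0 is in that set, so it is an ancestor of 3c67938.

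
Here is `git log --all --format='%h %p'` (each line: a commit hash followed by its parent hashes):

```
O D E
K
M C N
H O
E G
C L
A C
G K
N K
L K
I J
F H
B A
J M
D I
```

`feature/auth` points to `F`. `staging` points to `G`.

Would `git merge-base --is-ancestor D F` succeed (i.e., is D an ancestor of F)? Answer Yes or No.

Yes

Ancestors of F (commits reachable by following parents): {C, D, E, F, G, H, I, J, K, L, M, N, O}.
D is in that set, so it is an ancestor of F.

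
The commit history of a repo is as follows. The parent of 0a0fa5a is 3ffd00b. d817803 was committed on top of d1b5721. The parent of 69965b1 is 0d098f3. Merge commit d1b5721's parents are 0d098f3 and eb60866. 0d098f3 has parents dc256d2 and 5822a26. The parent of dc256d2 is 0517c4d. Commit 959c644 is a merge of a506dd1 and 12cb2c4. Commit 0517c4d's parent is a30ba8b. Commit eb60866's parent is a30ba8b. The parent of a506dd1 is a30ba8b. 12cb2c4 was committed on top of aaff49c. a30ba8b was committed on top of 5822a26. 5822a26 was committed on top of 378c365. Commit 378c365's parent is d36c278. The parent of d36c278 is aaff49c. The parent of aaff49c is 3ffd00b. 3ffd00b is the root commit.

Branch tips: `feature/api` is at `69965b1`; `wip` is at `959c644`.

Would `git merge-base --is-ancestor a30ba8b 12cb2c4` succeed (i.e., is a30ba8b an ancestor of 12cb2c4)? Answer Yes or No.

No

Ancestors of 12cb2c4: {12cb2c4, 3ffd00b, aaff49c}.
a30ba8b is not in that set, so it is not an ancestor of 12cb2c4.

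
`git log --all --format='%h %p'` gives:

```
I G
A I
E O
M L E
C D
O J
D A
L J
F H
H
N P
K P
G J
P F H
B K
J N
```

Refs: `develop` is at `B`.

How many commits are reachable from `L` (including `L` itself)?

Walking parent pointers from L: reachable set = {F, H, J, L, N, P}.
That is 6 commits.

6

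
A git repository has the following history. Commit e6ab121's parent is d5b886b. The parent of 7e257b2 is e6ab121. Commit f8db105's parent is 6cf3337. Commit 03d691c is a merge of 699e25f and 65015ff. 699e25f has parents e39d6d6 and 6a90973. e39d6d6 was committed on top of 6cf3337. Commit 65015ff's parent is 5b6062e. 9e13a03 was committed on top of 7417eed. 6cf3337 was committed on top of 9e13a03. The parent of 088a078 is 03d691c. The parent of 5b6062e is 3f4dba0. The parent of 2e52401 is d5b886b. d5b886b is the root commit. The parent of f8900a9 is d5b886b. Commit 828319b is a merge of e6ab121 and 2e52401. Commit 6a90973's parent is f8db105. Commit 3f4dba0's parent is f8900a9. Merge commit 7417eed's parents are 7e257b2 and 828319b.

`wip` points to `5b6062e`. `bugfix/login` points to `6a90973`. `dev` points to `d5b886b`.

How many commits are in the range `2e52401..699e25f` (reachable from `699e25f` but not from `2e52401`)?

Reachable from 699e25f: {2e52401, 699e25f, 6a90973, 6cf3337, 7417eed, 7e257b2, 828319b, 9e13a03, d5b886b, e39d6d6, e6ab121, f8db105}.
Reachable from 2e52401: {2e52401, d5b886b}.
In 699e25f's history but not 2e52401's: {699e25f, 6a90973, 6cf3337, 7417eed, 7e257b2, 828319b, 9e13a03, e39d6d6, e6ab121, f8db105} — 10 commits.

10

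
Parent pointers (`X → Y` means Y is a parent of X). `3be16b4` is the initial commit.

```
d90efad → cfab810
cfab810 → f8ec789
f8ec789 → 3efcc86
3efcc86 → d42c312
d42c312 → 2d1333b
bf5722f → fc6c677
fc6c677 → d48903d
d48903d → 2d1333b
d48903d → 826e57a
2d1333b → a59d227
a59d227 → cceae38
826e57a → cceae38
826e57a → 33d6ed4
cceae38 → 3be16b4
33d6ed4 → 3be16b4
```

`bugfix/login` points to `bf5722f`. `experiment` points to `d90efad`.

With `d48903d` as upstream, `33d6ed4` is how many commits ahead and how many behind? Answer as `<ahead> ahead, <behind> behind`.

Reachable from 33d6ed4: {33d6ed4, 3be16b4}.
Reachable from d48903d: {2d1333b, 33d6ed4, 3be16b4, 826e57a, a59d227, cceae38, d48903d}.
Only in 33d6ed4's history (ahead): {} — 0.
Only in d48903d's history (behind): {2d1333b, 826e57a, a59d227, cceae38, d48903d} — 5.

0 ahead, 5 behind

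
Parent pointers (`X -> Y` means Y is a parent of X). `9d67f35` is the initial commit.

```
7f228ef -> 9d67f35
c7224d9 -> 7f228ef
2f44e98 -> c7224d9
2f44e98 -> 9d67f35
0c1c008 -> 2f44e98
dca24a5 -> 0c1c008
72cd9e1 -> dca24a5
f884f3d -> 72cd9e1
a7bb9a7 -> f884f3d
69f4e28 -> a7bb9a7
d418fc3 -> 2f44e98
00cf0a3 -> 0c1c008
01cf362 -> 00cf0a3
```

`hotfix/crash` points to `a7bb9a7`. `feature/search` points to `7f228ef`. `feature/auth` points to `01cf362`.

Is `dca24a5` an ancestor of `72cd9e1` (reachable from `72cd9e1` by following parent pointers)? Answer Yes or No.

Yes

Ancestors of 72cd9e1 (commits reachable by following parents): {0c1c008, 2f44e98, 72cd9e1, 7f228ef, 9d67f35, c7224d9, dca24a5}.
dca24a5 is in that set, so it is an ancestor of 72cd9e1.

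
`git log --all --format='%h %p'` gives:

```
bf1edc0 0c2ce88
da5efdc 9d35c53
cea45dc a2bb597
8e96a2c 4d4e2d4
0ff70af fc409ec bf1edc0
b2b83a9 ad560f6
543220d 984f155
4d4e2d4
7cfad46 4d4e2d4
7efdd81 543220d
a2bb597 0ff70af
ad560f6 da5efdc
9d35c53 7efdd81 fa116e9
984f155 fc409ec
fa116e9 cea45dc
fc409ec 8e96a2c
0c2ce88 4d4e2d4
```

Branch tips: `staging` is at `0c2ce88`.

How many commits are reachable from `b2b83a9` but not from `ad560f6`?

Reachable from b2b83a9: {0c2ce88, 0ff70af, 4d4e2d4, 543220d, 7efdd81, 8e96a2c, 984f155, 9d35c53, a2bb597, ad560f6, b2b83a9, bf1edc0, cea45dc, da5efdc, fa116e9, fc409ec}.
Reachable from ad560f6: {0c2ce88, 0ff70af, 4d4e2d4, 543220d, 7efdd81, 8e96a2c, 984f155, 9d35c53, a2bb597, ad560f6, bf1edc0, cea45dc, da5efdc, fa116e9, fc409ec}.
In b2b83a9's history but not ad560f6's: {b2b83a9} — 1 commit.

1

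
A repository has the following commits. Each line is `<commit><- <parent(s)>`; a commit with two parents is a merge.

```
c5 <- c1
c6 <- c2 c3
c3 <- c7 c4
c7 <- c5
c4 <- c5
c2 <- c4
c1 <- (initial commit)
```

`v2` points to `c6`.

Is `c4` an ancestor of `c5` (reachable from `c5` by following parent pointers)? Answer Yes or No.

No

Ancestors of c5: {c1, c5}.
c4 is not in that set, so it is not an ancestor of c5.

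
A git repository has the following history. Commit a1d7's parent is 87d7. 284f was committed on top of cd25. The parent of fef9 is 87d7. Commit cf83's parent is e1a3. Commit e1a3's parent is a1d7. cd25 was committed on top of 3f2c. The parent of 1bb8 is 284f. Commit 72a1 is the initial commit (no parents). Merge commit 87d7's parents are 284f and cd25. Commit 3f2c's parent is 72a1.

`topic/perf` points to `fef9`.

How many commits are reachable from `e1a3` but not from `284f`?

3

Reachable from e1a3: {284f, 3f2c, 72a1, 87d7, a1d7, cd25, e1a3}.
Reachable from 284f: {284f, 3f2c, 72a1, cd25}.
In e1a3's history but not 284f's: {87d7, a1d7, e1a3} — 3 commits.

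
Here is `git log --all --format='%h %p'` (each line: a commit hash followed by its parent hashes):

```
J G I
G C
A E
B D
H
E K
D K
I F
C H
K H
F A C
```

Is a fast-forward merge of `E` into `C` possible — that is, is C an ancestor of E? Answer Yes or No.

A fast-forward from C to E is possible iff C is an ancestor of E.
Ancestors of E: {E, H, K}.
C is not among them, so fast-forward is not possible.

No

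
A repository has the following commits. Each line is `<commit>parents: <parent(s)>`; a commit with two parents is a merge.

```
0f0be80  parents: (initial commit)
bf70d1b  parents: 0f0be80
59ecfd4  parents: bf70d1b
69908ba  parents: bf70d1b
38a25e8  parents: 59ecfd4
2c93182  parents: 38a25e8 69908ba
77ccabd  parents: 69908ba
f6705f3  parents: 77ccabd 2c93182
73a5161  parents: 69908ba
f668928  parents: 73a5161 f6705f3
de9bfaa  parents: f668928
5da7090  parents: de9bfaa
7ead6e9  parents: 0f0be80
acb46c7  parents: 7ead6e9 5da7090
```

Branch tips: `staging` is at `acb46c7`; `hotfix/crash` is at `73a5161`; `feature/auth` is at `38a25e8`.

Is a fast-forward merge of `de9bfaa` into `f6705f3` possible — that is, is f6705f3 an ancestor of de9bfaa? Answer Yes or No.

A fast-forward from f6705f3 to de9bfaa is possible iff f6705f3 is an ancestor of de9bfaa.
Ancestors of de9bfaa: {0f0be80, 2c93182, 38a25e8, 59ecfd4, 69908ba, 73a5161, 77ccabd, bf70d1b, de9bfaa, f668928, f6705f3}.
f6705f3 is among them, so fast-forward is possible.

Yes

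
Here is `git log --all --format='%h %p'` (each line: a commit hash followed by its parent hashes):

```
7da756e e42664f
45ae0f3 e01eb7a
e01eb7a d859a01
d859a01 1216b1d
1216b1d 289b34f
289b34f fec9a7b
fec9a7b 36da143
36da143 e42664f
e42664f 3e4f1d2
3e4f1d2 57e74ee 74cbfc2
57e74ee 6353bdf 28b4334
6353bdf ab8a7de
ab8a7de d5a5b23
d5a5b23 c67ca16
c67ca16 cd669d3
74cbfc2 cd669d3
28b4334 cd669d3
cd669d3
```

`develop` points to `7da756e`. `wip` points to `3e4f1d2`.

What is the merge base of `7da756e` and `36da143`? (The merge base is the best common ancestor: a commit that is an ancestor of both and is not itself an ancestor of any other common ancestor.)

Ancestors of 7da756e: {28b4334, 3e4f1d2, 57e74ee, 6353bdf, 74cbfc2, 7da756e, ab8a7de, c67ca16, cd669d3, d5a5b23, e42664f}.
Ancestors of 36da143: {28b4334, 36da143, 3e4f1d2, 57e74ee, 6353bdf, 74cbfc2, ab8a7de, c67ca16, cd669d3, d5a5b23, e42664f}.
Common ancestors: {28b4334, 3e4f1d2, 57e74ee, 6353bdf, 74cbfc2, ab8a7de, c67ca16, cd669d3, d5a5b23, e42664f}.
Among these, e42664f is not an ancestor of any other common ancestor — it is the merge base.

e42664f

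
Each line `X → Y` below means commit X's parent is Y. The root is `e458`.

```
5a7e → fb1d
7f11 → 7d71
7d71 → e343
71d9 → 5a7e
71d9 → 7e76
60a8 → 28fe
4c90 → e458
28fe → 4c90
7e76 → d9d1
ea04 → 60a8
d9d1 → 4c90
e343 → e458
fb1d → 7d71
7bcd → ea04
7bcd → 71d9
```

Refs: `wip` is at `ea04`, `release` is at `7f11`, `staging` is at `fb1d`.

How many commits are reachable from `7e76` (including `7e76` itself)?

4

Walking parent pointers from 7e76: reachable set = {4c90, 7e76, d9d1, e458}.
That is 4 commits.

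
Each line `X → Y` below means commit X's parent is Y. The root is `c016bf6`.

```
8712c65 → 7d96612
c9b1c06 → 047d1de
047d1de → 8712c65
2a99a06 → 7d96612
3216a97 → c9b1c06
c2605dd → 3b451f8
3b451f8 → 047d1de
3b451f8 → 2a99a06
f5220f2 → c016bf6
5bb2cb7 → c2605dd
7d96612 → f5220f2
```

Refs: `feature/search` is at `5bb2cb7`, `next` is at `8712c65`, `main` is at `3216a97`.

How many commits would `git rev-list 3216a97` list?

Walking parent pointers from 3216a97: reachable set = {047d1de, 3216a97, 7d96612, 8712c65, c016bf6, c9b1c06, f5220f2}.
That is 7 commits.

7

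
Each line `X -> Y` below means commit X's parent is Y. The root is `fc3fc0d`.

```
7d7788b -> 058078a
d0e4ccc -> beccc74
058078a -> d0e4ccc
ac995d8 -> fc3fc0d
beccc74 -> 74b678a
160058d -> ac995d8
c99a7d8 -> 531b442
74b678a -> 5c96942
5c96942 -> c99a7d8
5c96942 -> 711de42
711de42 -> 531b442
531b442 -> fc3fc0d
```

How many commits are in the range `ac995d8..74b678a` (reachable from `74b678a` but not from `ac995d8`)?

Reachable from 74b678a: {531b442, 5c96942, 711de42, 74b678a, c99a7d8, fc3fc0d}.
Reachable from ac995d8: {ac995d8, fc3fc0d}.
In 74b678a's history but not ac995d8's: {531b442, 5c96942, 711de42, 74b678a, c99a7d8} — 5 commits.

5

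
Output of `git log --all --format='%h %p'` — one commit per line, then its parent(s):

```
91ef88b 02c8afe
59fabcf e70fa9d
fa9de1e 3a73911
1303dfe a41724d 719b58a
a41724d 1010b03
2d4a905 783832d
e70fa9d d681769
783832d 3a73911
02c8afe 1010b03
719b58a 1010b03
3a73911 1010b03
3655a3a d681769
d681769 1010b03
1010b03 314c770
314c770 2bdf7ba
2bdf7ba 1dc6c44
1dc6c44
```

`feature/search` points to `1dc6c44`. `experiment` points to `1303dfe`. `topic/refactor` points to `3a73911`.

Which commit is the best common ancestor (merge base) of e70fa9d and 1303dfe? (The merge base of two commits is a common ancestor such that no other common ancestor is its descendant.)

Ancestors of e70fa9d: {1010b03, 1dc6c44, 2bdf7ba, 314c770, d681769, e70fa9d}.
Ancestors of 1303dfe: {1010b03, 1303dfe, 1dc6c44, 2bdf7ba, 314c770, 719b58a, a41724d}.
Common ancestors: {1010b03, 1dc6c44, 2bdf7ba, 314c770}.
Among these, 1010b03 is not an ancestor of any other common ancestor — it is the merge base.

1010b03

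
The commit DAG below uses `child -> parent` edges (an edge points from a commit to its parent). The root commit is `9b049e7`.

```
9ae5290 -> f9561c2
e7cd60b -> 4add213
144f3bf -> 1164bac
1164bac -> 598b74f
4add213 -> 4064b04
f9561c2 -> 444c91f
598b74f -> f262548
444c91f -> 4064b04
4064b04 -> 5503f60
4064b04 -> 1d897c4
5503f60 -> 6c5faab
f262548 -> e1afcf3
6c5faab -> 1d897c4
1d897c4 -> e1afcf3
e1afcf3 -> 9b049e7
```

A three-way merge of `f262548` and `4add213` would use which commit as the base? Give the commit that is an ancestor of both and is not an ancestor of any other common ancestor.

e1afcf3

Ancestors of f262548: {9b049e7, e1afcf3, f262548}.
Ancestors of 4add213: {1d897c4, 4064b04, 4add213, 5503f60, 6c5faab, 9b049e7, e1afcf3}.
Common ancestors: {9b049e7, e1afcf3}.
Among these, e1afcf3 is not an ancestor of any other common ancestor — it is the merge base.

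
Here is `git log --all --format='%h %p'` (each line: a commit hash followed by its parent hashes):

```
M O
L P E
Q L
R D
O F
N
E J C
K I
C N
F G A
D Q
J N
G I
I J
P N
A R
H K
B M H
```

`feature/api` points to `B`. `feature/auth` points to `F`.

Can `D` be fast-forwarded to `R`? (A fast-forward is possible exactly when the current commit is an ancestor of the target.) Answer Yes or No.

Yes

A fast-forward from D to R is possible iff D is an ancestor of R.
Ancestors of R: {C, D, E, J, L, N, P, Q, R}.
D is among them, so fast-forward is possible.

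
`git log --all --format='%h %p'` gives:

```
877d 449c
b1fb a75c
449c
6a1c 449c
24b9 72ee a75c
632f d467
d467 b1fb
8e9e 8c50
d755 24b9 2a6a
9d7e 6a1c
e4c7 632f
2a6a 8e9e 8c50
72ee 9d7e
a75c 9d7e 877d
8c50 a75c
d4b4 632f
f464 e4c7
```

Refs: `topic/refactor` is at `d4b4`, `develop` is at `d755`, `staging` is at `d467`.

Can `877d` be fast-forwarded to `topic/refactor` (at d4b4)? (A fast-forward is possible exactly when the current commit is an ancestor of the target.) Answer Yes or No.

A fast-forward from 877d to d4b4 is possible iff 877d is an ancestor of d4b4.
Ancestors of d4b4: {449c, 632f, 6a1c, 877d, 9d7e, a75c, b1fb, d467, d4b4}.
877d is among them, so fast-forward is possible.

Yes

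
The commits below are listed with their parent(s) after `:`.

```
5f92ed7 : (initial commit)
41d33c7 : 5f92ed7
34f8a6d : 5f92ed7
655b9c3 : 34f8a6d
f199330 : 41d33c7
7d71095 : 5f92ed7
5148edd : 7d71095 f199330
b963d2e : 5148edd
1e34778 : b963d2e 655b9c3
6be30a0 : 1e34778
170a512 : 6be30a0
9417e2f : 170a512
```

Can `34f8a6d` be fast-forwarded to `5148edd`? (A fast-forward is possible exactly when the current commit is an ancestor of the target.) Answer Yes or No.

A fast-forward from 34f8a6d to 5148edd is possible iff 34f8a6d is an ancestor of 5148edd.
Ancestors of 5148edd: {41d33c7, 5148edd, 5f92ed7, 7d71095, f199330}.
34f8a6d is not among them, so fast-forward is not possible.

No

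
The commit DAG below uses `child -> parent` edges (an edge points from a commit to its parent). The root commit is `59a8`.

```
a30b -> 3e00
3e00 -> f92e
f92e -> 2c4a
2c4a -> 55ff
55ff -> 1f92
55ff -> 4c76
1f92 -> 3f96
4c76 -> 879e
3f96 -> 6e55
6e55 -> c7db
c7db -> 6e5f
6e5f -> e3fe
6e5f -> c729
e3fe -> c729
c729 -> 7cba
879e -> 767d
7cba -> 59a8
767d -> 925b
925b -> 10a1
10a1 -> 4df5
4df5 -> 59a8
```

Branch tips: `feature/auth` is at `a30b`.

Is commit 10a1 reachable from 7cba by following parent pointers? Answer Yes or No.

No

Ancestors of 7cba: {59a8, 7cba}.
10a1 is not in that set, so it is not an ancestor of 7cba.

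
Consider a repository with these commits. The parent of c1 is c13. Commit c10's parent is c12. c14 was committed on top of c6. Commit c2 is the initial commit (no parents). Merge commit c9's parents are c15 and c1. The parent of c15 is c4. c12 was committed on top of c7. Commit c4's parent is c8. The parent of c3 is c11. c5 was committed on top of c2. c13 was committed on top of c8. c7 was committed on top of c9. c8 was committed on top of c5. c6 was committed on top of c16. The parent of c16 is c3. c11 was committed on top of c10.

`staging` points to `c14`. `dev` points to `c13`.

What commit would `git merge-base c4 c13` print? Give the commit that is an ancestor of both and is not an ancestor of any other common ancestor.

Ancestors of c4: {c2, c4, c5, c8}.
Ancestors of c13: {c13, c2, c5, c8}.
Common ancestors: {c2, c5, c8}.
Among these, c8 is not an ancestor of any other common ancestor — it is the merge base.

c8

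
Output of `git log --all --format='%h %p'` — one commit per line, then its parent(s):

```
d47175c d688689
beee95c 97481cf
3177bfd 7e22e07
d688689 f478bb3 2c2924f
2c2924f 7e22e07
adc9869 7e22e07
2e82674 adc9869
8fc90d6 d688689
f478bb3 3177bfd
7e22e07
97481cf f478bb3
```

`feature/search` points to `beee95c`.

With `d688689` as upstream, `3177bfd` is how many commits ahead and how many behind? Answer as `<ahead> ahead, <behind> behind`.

0 ahead, 3 behind

Reachable from 3177bfd: {3177bfd, 7e22e07}.
Reachable from d688689: {2c2924f, 3177bfd, 7e22e07, d688689, f478bb3}.
Only in 3177bfd's history (ahead): {} — 0.
Only in d688689's history (behind): {2c2924f, d688689, f478bb3} — 3.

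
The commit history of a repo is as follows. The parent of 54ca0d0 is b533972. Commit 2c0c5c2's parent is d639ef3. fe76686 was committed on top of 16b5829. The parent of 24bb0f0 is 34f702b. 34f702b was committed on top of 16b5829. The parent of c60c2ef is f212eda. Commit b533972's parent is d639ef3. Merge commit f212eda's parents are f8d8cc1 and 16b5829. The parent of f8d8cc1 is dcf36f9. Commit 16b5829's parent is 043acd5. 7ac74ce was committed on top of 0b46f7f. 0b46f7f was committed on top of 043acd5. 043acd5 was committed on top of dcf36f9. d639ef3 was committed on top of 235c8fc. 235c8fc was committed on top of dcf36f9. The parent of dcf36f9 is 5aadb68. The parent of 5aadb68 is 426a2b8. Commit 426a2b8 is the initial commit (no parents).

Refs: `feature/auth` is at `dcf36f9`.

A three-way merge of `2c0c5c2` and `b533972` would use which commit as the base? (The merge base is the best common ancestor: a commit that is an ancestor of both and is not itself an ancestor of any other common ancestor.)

d639ef3

Ancestors of 2c0c5c2: {235c8fc, 2c0c5c2, 426a2b8, 5aadb68, d639ef3, dcf36f9}.
Ancestors of b533972: {235c8fc, 426a2b8, 5aadb68, b533972, d639ef3, dcf36f9}.
Common ancestors: {235c8fc, 426a2b8, 5aadb68, d639ef3, dcf36f9}.
Among these, d639ef3 is not an ancestor of any other common ancestor — it is the merge base.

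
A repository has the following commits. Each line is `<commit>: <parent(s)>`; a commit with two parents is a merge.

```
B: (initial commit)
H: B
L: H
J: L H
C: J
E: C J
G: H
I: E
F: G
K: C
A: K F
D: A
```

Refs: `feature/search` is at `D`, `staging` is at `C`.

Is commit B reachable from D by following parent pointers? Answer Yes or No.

Ancestors of D (commits reachable by following parents): {A, B, C, D, F, G, H, J, K, L}.
B is in that set, so it is an ancestor of D.

Yes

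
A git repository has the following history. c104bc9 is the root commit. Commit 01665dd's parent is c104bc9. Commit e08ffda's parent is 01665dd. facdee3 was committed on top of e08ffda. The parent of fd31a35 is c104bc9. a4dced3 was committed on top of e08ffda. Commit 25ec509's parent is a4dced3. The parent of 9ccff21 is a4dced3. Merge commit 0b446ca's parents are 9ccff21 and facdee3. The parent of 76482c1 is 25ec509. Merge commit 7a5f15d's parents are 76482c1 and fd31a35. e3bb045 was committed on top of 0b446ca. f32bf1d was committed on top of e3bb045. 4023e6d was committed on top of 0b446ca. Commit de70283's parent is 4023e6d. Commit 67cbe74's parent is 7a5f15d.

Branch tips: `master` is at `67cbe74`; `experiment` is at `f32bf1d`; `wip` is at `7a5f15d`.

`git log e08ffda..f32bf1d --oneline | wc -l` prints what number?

6

Reachable from f32bf1d: {01665dd, 0b446ca, 9ccff21, a4dced3, c104bc9, e08ffda, e3bb045, f32bf1d, facdee3}.
Reachable from e08ffda: {01665dd, c104bc9, e08ffda}.
In f32bf1d's history but not e08ffda's: {0b446ca, 9ccff21, a4dced3, e3bb045, f32bf1d, facdee3} — 6 commits.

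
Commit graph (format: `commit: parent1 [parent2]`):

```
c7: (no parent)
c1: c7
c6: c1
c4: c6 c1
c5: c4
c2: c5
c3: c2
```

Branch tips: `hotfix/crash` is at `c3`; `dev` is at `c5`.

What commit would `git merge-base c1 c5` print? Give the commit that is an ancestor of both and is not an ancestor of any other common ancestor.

Ancestors of c1: {c1, c7}.
Ancestors of c5: {c1, c4, c5, c6, c7}.
Common ancestors: {c1, c7}.
Among these, c1 is not an ancestor of any other common ancestor — it is the merge base.

c1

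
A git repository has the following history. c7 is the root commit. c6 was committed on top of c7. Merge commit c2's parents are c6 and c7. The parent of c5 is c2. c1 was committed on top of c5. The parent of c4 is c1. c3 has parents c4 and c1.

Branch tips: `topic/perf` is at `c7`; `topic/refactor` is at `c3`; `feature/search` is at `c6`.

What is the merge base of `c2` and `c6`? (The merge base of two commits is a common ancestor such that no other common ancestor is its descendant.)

Ancestors of c2: {c2, c6, c7}.
Ancestors of c6: {c6, c7}.
Common ancestors: {c6, c7}.
Among these, c6 is not an ancestor of any other common ancestor — it is the merge base.

c6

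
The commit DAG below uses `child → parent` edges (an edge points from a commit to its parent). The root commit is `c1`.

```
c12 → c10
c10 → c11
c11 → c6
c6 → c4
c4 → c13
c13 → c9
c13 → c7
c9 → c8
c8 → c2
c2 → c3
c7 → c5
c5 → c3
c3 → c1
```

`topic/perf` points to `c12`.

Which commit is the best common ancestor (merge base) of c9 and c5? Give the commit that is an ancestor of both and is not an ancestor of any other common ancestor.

c3

Ancestors of c9: {c1, c2, c3, c8, c9}.
Ancestors of c5: {c1, c3, c5}.
Common ancestors: {c1, c3}.
Among these, c3 is not an ancestor of any other common ancestor — it is the merge base.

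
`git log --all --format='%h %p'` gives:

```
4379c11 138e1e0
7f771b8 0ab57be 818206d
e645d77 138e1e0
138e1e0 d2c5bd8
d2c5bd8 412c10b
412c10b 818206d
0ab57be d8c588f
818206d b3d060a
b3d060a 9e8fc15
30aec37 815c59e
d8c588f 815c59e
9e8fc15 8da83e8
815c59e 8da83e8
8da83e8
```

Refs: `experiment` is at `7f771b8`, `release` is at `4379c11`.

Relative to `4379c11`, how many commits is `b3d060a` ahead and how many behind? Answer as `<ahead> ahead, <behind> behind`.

0 ahead, 5 behind

Reachable from b3d060a: {8da83e8, 9e8fc15, b3d060a}.
Reachable from 4379c11: {138e1e0, 412c10b, 4379c11, 818206d, 8da83e8, 9e8fc15, b3d060a, d2c5bd8}.
Only in b3d060a's history (ahead): {} — 0.
Only in 4379c11's history (behind): {138e1e0, 412c10b, 4379c11, 818206d, d2c5bd8} — 5.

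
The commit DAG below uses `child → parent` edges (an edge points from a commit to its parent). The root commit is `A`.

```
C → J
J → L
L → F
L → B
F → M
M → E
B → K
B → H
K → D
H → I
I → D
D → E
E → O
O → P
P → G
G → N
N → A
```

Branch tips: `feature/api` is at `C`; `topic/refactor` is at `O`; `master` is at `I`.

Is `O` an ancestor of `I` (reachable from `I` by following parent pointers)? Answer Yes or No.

Ancestors of I (commits reachable by following parents): {A, D, E, G, I, N, O, P}.
O is in that set, so it is an ancestor of I.

Yes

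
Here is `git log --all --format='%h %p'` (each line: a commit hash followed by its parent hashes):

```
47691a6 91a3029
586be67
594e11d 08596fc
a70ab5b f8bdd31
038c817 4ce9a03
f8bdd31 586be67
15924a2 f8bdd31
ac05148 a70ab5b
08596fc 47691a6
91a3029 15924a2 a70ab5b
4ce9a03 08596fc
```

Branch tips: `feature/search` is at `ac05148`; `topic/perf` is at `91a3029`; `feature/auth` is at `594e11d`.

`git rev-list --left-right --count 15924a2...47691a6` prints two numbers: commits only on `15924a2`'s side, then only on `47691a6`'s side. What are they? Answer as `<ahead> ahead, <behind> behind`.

0 ahead, 3 behind

Reachable from 15924a2: {15924a2, 586be67, f8bdd31}.
Reachable from 47691a6: {15924a2, 47691a6, 586be67, 91a3029, a70ab5b, f8bdd31}.
Only in 15924a2's history (ahead): {} — 0.
Only in 47691a6's history (behind): {47691a6, 91a3029, a70ab5b} — 3.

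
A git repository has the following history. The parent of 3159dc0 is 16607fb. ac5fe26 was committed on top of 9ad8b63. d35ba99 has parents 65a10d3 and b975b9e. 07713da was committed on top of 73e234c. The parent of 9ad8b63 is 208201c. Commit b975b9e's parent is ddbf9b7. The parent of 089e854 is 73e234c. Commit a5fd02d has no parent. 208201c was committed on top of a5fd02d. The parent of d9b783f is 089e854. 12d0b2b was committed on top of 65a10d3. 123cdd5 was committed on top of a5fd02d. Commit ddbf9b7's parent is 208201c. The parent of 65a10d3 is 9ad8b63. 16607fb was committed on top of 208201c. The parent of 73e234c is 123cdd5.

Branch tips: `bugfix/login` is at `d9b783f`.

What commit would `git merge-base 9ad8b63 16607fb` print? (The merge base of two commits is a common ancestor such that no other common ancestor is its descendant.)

208201c

Ancestors of 9ad8b63: {208201c, 9ad8b63, a5fd02d}.
Ancestors of 16607fb: {16607fb, 208201c, a5fd02d}.
Common ancestors: {208201c, a5fd02d}.
Among these, 208201c is not an ancestor of any other common ancestor — it is the merge base.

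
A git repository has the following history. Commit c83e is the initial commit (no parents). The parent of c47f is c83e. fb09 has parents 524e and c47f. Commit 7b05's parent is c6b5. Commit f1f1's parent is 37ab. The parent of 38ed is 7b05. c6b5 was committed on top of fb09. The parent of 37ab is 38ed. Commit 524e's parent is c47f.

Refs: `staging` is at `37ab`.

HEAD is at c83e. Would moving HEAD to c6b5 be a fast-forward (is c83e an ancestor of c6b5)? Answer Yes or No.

A fast-forward from c83e to c6b5 is possible iff c83e is an ancestor of c6b5.
Ancestors of c6b5: {524e, c47f, c6b5, c83e, fb09}.
c83e is among them, so fast-forward is possible.

Yes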